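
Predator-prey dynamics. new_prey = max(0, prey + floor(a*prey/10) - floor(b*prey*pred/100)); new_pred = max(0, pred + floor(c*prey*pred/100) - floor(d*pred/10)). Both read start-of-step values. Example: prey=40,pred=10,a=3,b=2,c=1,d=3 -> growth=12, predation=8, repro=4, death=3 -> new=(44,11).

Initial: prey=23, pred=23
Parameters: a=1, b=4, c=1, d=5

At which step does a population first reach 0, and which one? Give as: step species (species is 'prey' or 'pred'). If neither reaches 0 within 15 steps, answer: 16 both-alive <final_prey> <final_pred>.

Answer: 16 both-alive 2 1

Derivation:
Step 1: prey: 23+2-21=4; pred: 23+5-11=17
Step 2: prey: 4+0-2=2; pred: 17+0-8=9
Step 3: prey: 2+0-0=2; pred: 9+0-4=5
Step 4: prey: 2+0-0=2; pred: 5+0-2=3
Step 5: prey: 2+0-0=2; pred: 3+0-1=2
Step 6: prey: 2+0-0=2; pred: 2+0-1=1
Step 7: prey: 2+0-0=2; pred: 1+0-0=1
Steps 8-15: state stable at prey=2, pred=1 (no change)
No extinction within 15 steps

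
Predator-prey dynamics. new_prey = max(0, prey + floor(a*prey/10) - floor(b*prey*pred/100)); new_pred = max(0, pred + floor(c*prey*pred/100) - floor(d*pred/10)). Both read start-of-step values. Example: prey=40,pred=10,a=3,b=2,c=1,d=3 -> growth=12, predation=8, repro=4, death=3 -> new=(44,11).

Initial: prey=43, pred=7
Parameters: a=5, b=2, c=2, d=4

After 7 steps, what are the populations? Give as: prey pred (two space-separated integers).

Answer: 0 59

Derivation:
Step 1: prey: 43+21-6=58; pred: 7+6-2=11
Step 2: prey: 58+29-12=75; pred: 11+12-4=19
Step 3: prey: 75+37-28=84; pred: 19+28-7=40
Step 4: prey: 84+42-67=59; pred: 40+67-16=91
Step 5: prey: 59+29-107=0; pred: 91+107-36=162
Step 6: prey: 0+0-0=0; pred: 162+0-64=98
Step 7: prey: 0+0-0=0; pred: 98+0-39=59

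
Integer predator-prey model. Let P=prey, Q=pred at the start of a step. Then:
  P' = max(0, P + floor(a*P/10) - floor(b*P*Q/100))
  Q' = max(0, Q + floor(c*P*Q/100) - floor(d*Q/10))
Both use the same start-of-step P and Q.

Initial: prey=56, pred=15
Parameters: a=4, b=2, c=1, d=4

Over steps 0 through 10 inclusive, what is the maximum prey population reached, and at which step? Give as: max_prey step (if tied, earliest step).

Step 1: prey: 56+22-16=62; pred: 15+8-6=17
Step 2: prey: 62+24-21=65; pred: 17+10-6=21
Step 3: prey: 65+26-27=64; pred: 21+13-8=26
Step 4: prey: 64+25-33=56; pred: 26+16-10=32
Step 5: prey: 56+22-35=43; pred: 32+17-12=37
Step 6: prey: 43+17-31=29; pred: 37+15-14=38
Step 7: prey: 29+11-22=18; pred: 38+11-15=34
Step 8: prey: 18+7-12=13; pred: 34+6-13=27
Step 9: prey: 13+5-7=11; pred: 27+3-10=20
Step 10: prey: 11+4-4=11; pred: 20+2-8=14
Max prey = 65 at step 2

Answer: 65 2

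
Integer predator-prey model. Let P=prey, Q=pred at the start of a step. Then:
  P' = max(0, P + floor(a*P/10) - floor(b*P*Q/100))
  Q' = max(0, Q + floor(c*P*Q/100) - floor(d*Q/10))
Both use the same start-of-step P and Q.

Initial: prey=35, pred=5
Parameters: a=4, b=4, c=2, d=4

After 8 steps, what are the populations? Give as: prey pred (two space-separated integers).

Answer: 0 13

Derivation:
Step 1: prey: 35+14-7=42; pred: 5+3-2=6
Step 2: prey: 42+16-10=48; pred: 6+5-2=9
Step 3: prey: 48+19-17=50; pred: 9+8-3=14
Step 4: prey: 50+20-28=42; pred: 14+14-5=23
Step 5: prey: 42+16-38=20; pred: 23+19-9=33
Step 6: prey: 20+8-26=2; pred: 33+13-13=33
Step 7: prey: 2+0-2=0; pred: 33+1-13=21
Step 8: prey: 0+0-0=0; pred: 21+0-8=13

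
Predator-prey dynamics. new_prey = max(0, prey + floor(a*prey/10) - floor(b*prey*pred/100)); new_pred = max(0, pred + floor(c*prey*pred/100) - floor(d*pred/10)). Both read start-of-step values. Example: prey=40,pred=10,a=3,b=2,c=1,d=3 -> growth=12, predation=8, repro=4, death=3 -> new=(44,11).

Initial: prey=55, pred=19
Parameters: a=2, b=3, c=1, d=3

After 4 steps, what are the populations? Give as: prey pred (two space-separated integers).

Answer: 4 17

Derivation:
Step 1: prey: 55+11-31=35; pred: 19+10-5=24
Step 2: prey: 35+7-25=17; pred: 24+8-7=25
Step 3: prey: 17+3-12=8; pred: 25+4-7=22
Step 4: prey: 8+1-5=4; pred: 22+1-6=17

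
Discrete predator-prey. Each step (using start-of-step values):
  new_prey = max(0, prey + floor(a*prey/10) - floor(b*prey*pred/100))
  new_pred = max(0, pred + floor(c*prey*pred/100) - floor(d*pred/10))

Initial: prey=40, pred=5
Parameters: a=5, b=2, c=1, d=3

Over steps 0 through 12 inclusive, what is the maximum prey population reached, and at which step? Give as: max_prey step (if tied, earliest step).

Answer: 143 5

Derivation:
Step 1: prey: 40+20-4=56; pred: 5+2-1=6
Step 2: prey: 56+28-6=78; pred: 6+3-1=8
Step 3: prey: 78+39-12=105; pred: 8+6-2=12
Step 4: prey: 105+52-25=132; pred: 12+12-3=21
Step 5: prey: 132+66-55=143; pred: 21+27-6=42
Step 6: prey: 143+71-120=94; pred: 42+60-12=90
Step 7: prey: 94+47-169=0; pred: 90+84-27=147
Step 8: prey: 0+0-0=0; pred: 147+0-44=103
Step 9: prey: 0+0-0=0; pred: 103+0-30=73
Step 10: prey: 0+0-0=0; pred: 73+0-21=52
Step 11: prey: 0+0-0=0; pred: 52+0-15=37
Step 12: prey: 0+0-0=0; pred: 37+0-11=26
Max prey = 143 at step 5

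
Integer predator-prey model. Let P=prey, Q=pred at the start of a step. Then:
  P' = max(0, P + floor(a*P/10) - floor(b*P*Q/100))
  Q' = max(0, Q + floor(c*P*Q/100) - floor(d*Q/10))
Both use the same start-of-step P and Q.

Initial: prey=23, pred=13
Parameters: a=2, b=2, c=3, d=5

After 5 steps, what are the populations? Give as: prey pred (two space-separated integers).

Answer: 12 19

Derivation:
Step 1: prey: 23+4-5=22; pred: 13+8-6=15
Step 2: prey: 22+4-6=20; pred: 15+9-7=17
Step 3: prey: 20+4-6=18; pred: 17+10-8=19
Step 4: prey: 18+3-6=15; pred: 19+10-9=20
Step 5: prey: 15+3-6=12; pred: 20+9-10=19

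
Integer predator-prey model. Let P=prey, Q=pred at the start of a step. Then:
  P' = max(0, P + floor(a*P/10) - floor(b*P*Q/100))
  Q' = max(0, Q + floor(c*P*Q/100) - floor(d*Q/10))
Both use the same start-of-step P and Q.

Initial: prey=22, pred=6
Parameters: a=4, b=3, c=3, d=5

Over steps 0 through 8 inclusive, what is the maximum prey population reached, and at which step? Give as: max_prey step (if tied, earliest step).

Step 1: prey: 22+8-3=27; pred: 6+3-3=6
Step 2: prey: 27+10-4=33; pred: 6+4-3=7
Step 3: prey: 33+13-6=40; pred: 7+6-3=10
Step 4: prey: 40+16-12=44; pred: 10+12-5=17
Step 5: prey: 44+17-22=39; pred: 17+22-8=31
Step 6: prey: 39+15-36=18; pred: 31+36-15=52
Step 7: prey: 18+7-28=0; pred: 52+28-26=54
Step 8: prey: 0+0-0=0; pred: 54+0-27=27
Max prey = 44 at step 4

Answer: 44 4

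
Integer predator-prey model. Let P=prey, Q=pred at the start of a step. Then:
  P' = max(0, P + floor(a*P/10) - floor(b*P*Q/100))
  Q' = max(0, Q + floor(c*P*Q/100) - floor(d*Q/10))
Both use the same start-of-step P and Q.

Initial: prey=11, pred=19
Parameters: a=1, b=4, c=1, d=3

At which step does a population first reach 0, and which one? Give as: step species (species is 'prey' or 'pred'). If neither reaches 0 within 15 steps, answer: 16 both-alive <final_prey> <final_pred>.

Answer: 16 both-alive 2 3

Derivation:
Step 1: prey: 11+1-8=4; pred: 19+2-5=16
Step 2: prey: 4+0-2=2; pred: 16+0-4=12
Step 3: prey: 2+0-0=2; pred: 12+0-3=9
Step 4: prey: 2+0-0=2; pred: 9+0-2=7
Step 5: prey: 2+0-0=2; pred: 7+0-2=5
Step 6: prey: 2+0-0=2; pred: 5+0-1=4
Step 7: prey: 2+0-0=2; pred: 4+0-1=3
Step 8: prey: 2+0-0=2; pred: 3+0-0=3
Steps 9-15: state stable at prey=2, pred=3 (no change)
No extinction within 15 steps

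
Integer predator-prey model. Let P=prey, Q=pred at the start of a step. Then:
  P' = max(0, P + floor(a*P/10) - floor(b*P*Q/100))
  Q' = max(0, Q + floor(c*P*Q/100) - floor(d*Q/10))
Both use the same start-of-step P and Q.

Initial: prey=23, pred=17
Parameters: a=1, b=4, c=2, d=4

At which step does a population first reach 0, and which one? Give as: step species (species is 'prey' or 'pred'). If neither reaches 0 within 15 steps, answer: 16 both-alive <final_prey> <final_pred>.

Step 1: prey: 23+2-15=10; pred: 17+7-6=18
Step 2: prey: 10+1-7=4; pred: 18+3-7=14
Step 3: prey: 4+0-2=2; pred: 14+1-5=10
Step 4: prey: 2+0-0=2; pred: 10+0-4=6
Step 5: prey: 2+0-0=2; pred: 6+0-2=4
Step 6: prey: 2+0-0=2; pred: 4+0-1=3
Step 7: prey: 2+0-0=2; pred: 3+0-1=2
Step 8: prey: 2+0-0=2; pred: 2+0-0=2
Steps 9-15: state stable at prey=2, pred=2 (no change)
No extinction within 15 steps

Answer: 16 both-alive 2 2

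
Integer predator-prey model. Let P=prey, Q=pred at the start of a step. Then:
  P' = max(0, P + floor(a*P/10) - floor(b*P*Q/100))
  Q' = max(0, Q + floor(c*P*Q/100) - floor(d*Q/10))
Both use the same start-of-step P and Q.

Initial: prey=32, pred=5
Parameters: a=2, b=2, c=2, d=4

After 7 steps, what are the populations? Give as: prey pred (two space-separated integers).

Answer: 19 28

Derivation:
Step 1: prey: 32+6-3=35; pred: 5+3-2=6
Step 2: prey: 35+7-4=38; pred: 6+4-2=8
Step 3: prey: 38+7-6=39; pred: 8+6-3=11
Step 4: prey: 39+7-8=38; pred: 11+8-4=15
Step 5: prey: 38+7-11=34; pred: 15+11-6=20
Step 6: prey: 34+6-13=27; pred: 20+13-8=25
Step 7: prey: 27+5-13=19; pred: 25+13-10=28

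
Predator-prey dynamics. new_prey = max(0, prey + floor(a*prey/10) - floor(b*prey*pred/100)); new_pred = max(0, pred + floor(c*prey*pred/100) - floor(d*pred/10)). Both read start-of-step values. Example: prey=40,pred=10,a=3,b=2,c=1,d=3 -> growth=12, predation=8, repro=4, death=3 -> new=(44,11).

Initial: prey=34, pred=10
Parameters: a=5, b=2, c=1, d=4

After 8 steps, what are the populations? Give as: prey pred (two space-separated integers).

Answer: 0 108

Derivation:
Step 1: prey: 34+17-6=45; pred: 10+3-4=9
Step 2: prey: 45+22-8=59; pred: 9+4-3=10
Step 3: prey: 59+29-11=77; pred: 10+5-4=11
Step 4: prey: 77+38-16=99; pred: 11+8-4=15
Step 5: prey: 99+49-29=119; pred: 15+14-6=23
Step 6: prey: 119+59-54=124; pred: 23+27-9=41
Step 7: prey: 124+62-101=85; pred: 41+50-16=75
Step 8: prey: 85+42-127=0; pred: 75+63-30=108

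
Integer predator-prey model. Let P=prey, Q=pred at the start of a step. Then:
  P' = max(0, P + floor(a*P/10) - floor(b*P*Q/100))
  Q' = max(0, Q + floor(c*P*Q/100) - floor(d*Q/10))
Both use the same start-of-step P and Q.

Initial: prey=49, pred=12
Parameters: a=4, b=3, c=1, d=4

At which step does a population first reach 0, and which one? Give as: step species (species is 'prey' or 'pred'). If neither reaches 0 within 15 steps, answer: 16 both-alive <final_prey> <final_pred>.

Step 1: prey: 49+19-17=51; pred: 12+5-4=13
Step 2: prey: 51+20-19=52; pred: 13+6-5=14
Step 3: prey: 52+20-21=51; pred: 14+7-5=16
Step 4: prey: 51+20-24=47; pred: 16+8-6=18
Step 5: prey: 47+18-25=40; pred: 18+8-7=19
Step 6: prey: 40+16-22=34; pred: 19+7-7=19
Step 7: prey: 34+13-19=28; pred: 19+6-7=18
Step 8: prey: 28+11-15=24; pred: 18+5-7=16
Step 9: prey: 24+9-11=22; pred: 16+3-6=13
Step 10: prey: 22+8-8=22; pred: 13+2-5=10
Step 11: prey: 22+8-6=24; pred: 10+2-4=8
Step 12: prey: 24+9-5=28; pred: 8+1-3=6
Step 13: prey: 28+11-5=34; pred: 6+1-2=5
Step 14: prey: 34+13-5=42; pred: 5+1-2=4
Step 15: prey: 42+16-5=53; pred: 4+1-1=4
No extinction within 15 steps

Answer: 16 both-alive 53 4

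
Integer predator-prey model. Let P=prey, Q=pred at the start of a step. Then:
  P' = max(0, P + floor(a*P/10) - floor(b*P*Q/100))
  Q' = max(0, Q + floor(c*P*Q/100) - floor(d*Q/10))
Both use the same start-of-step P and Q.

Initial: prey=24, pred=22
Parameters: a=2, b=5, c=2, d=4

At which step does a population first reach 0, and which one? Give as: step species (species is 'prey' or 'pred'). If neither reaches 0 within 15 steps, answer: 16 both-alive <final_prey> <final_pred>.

Step 1: prey: 24+4-26=2; pred: 22+10-8=24
Step 2: prey: 2+0-2=0; pred: 24+0-9=15
First extinction: prey at step 2

Answer: 2 prey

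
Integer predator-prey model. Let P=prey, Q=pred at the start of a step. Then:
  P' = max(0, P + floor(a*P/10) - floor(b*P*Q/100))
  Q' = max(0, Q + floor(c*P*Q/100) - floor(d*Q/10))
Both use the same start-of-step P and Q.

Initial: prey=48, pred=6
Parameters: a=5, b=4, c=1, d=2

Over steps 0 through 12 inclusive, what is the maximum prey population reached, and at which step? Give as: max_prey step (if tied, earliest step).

Answer: 82 3

Derivation:
Step 1: prey: 48+24-11=61; pred: 6+2-1=7
Step 2: prey: 61+30-17=74; pred: 7+4-1=10
Step 3: prey: 74+37-29=82; pred: 10+7-2=15
Step 4: prey: 82+41-49=74; pred: 15+12-3=24
Step 5: prey: 74+37-71=40; pred: 24+17-4=37
Step 6: prey: 40+20-59=1; pred: 37+14-7=44
Step 7: prey: 1+0-1=0; pred: 44+0-8=36
Step 8: prey: 0+0-0=0; pred: 36+0-7=29
Step 9: prey: 0+0-0=0; pred: 29+0-5=24
Step 10: prey: 0+0-0=0; pred: 24+0-4=20
Step 11: prey: 0+0-0=0; pred: 20+0-4=16
Step 12: prey: 0+0-0=0; pred: 16+0-3=13
Max prey = 82 at step 3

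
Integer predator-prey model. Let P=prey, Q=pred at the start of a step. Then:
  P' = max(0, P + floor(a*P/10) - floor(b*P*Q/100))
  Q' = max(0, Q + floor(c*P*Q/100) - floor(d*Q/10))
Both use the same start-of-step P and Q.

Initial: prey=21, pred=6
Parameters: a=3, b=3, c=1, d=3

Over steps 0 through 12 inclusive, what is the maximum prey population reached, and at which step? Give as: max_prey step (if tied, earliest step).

Answer: 53 9

Derivation:
Step 1: prey: 21+6-3=24; pred: 6+1-1=6
Step 2: prey: 24+7-4=27; pred: 6+1-1=6
Step 3: prey: 27+8-4=31; pred: 6+1-1=6
Step 4: prey: 31+9-5=35; pred: 6+1-1=6
Step 5: prey: 35+10-6=39; pred: 6+2-1=7
Step 6: prey: 39+11-8=42; pred: 7+2-2=7
Step 7: prey: 42+12-8=46; pred: 7+2-2=7
Step 8: prey: 46+13-9=50; pred: 7+3-2=8
Step 9: prey: 50+15-12=53; pred: 8+4-2=10
Step 10: prey: 53+15-15=53; pred: 10+5-3=12
Step 11: prey: 53+15-19=49; pred: 12+6-3=15
Step 12: prey: 49+14-22=41; pred: 15+7-4=18
Max prey = 53 at step 9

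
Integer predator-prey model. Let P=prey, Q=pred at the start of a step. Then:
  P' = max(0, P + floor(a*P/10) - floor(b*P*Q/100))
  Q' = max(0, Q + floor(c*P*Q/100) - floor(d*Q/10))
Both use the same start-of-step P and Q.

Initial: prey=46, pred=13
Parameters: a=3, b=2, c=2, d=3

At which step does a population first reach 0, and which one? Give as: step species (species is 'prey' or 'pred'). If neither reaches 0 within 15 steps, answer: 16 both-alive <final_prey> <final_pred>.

Answer: 5 prey

Derivation:
Step 1: prey: 46+13-11=48; pred: 13+11-3=21
Step 2: prey: 48+14-20=42; pred: 21+20-6=35
Step 3: prey: 42+12-29=25; pred: 35+29-10=54
Step 4: prey: 25+7-27=5; pred: 54+27-16=65
Step 5: prey: 5+1-6=0; pred: 65+6-19=52
First extinction: prey at step 5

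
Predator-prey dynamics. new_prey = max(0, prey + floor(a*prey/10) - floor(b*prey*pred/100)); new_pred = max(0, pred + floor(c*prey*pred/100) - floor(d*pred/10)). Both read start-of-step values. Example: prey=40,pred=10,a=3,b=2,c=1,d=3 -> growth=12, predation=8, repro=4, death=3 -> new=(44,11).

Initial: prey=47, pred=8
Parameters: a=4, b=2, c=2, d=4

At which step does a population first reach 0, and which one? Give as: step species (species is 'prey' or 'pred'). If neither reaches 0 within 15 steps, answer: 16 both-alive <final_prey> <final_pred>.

Answer: 5 prey

Derivation:
Step 1: prey: 47+18-7=58; pred: 8+7-3=12
Step 2: prey: 58+23-13=68; pred: 12+13-4=21
Step 3: prey: 68+27-28=67; pred: 21+28-8=41
Step 4: prey: 67+26-54=39; pred: 41+54-16=79
Step 5: prey: 39+15-61=0; pred: 79+61-31=109
First extinction: prey at step 5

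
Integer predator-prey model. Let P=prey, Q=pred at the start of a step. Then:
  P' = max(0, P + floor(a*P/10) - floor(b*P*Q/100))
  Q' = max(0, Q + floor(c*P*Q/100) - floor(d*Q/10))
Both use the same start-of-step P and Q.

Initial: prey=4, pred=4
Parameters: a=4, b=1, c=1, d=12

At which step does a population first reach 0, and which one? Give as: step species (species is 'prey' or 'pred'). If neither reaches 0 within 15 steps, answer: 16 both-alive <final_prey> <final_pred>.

Answer: 1 pred

Derivation:
Step 1: prey: 4+1-0=5; pred: 4+0-4=0
First extinction: pred at step 1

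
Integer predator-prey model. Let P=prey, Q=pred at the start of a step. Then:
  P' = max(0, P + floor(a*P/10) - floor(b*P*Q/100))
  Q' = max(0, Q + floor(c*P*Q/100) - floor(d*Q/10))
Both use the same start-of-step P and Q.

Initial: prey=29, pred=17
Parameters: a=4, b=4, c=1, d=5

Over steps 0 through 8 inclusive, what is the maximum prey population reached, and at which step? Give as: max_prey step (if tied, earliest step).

Answer: 75 8

Derivation:
Step 1: prey: 29+11-19=21; pred: 17+4-8=13
Step 2: prey: 21+8-10=19; pred: 13+2-6=9
Step 3: prey: 19+7-6=20; pred: 9+1-4=6
Step 4: prey: 20+8-4=24; pred: 6+1-3=4
Step 5: prey: 24+9-3=30; pred: 4+0-2=2
Step 6: prey: 30+12-2=40; pred: 2+0-1=1
Step 7: prey: 40+16-1=55; pred: 1+0-0=1
Step 8: prey: 55+22-2=75; pred: 1+0-0=1
Max prey = 75 at step 8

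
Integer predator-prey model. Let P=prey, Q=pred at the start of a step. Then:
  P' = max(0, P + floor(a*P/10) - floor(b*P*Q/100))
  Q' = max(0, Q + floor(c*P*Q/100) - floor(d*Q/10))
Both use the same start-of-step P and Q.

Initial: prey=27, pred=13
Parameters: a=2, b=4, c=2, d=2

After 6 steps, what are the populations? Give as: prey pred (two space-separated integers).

Step 1: prey: 27+5-14=18; pred: 13+7-2=18
Step 2: prey: 18+3-12=9; pred: 18+6-3=21
Step 3: prey: 9+1-7=3; pred: 21+3-4=20
Step 4: prey: 3+0-2=1; pred: 20+1-4=17
Step 5: prey: 1+0-0=1; pred: 17+0-3=14
Step 6: prey: 1+0-0=1; pred: 14+0-2=12

Answer: 1 12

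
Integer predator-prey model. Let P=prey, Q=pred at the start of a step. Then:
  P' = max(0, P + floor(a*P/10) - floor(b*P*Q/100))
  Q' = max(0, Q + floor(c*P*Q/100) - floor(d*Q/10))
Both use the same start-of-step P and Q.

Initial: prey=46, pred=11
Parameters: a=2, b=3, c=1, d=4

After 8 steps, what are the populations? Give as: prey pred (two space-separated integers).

Answer: 19 5

Derivation:
Step 1: prey: 46+9-15=40; pred: 11+5-4=12
Step 2: prey: 40+8-14=34; pred: 12+4-4=12
Step 3: prey: 34+6-12=28; pred: 12+4-4=12
Step 4: prey: 28+5-10=23; pred: 12+3-4=11
Step 5: prey: 23+4-7=20; pred: 11+2-4=9
Step 6: prey: 20+4-5=19; pred: 9+1-3=7
Step 7: prey: 19+3-3=19; pred: 7+1-2=6
Step 8: prey: 19+3-3=19; pred: 6+1-2=5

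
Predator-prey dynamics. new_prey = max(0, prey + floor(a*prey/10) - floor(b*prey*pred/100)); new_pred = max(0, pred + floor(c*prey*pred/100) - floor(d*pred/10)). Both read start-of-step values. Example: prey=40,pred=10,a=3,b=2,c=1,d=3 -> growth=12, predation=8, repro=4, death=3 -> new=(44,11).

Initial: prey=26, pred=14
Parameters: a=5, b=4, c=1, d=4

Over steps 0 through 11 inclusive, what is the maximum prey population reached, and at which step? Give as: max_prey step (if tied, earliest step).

Step 1: prey: 26+13-14=25; pred: 14+3-5=12
Step 2: prey: 25+12-12=25; pred: 12+3-4=11
Step 3: prey: 25+12-11=26; pred: 11+2-4=9
Step 4: prey: 26+13-9=30; pred: 9+2-3=8
Step 5: prey: 30+15-9=36; pred: 8+2-3=7
Step 6: prey: 36+18-10=44; pred: 7+2-2=7
Step 7: prey: 44+22-12=54; pred: 7+3-2=8
Step 8: prey: 54+27-17=64; pred: 8+4-3=9
Step 9: prey: 64+32-23=73; pred: 9+5-3=11
Step 10: prey: 73+36-32=77; pred: 11+8-4=15
Step 11: prey: 77+38-46=69; pred: 15+11-6=20
Max prey = 77 at step 10

Answer: 77 10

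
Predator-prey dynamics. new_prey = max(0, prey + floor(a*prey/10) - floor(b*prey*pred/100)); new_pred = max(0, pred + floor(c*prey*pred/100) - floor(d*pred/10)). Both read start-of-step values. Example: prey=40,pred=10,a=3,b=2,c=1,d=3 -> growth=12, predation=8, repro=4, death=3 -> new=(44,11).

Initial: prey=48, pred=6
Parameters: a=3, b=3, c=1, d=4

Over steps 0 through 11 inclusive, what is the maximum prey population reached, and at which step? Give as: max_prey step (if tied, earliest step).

Answer: 69 4

Derivation:
Step 1: prey: 48+14-8=54; pred: 6+2-2=6
Step 2: prey: 54+16-9=61; pred: 6+3-2=7
Step 3: prey: 61+18-12=67; pred: 7+4-2=9
Step 4: prey: 67+20-18=69; pred: 9+6-3=12
Step 5: prey: 69+20-24=65; pred: 12+8-4=16
Step 6: prey: 65+19-31=53; pred: 16+10-6=20
Step 7: prey: 53+15-31=37; pred: 20+10-8=22
Step 8: prey: 37+11-24=24; pred: 22+8-8=22
Step 9: prey: 24+7-15=16; pred: 22+5-8=19
Step 10: prey: 16+4-9=11; pred: 19+3-7=15
Step 11: prey: 11+3-4=10; pred: 15+1-6=10
Max prey = 69 at step 4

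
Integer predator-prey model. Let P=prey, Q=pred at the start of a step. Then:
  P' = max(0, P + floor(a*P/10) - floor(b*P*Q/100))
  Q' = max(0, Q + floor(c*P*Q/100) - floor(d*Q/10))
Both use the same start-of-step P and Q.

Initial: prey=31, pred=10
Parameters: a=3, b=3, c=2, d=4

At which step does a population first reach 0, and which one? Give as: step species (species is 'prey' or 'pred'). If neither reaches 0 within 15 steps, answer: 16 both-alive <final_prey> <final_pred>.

Answer: 16 both-alive 21 2

Derivation:
Step 1: prey: 31+9-9=31; pred: 10+6-4=12
Step 2: prey: 31+9-11=29; pred: 12+7-4=15
Step 3: prey: 29+8-13=24; pred: 15+8-6=17
Step 4: prey: 24+7-12=19; pred: 17+8-6=19
Step 5: prey: 19+5-10=14; pred: 19+7-7=19
Step 6: prey: 14+4-7=11; pred: 19+5-7=17
Step 7: prey: 11+3-5=9; pred: 17+3-6=14
Step 8: prey: 9+2-3=8; pred: 14+2-5=11
Step 9: prey: 8+2-2=8; pred: 11+1-4=8
Step 10: prey: 8+2-1=9; pred: 8+1-3=6
Step 11: prey: 9+2-1=10; pred: 6+1-2=5
Step 12: prey: 10+3-1=12; pred: 5+1-2=4
Step 13: prey: 12+3-1=14; pred: 4+0-1=3
Step 14: prey: 14+4-1=17; pred: 3+0-1=2
Step 15: prey: 17+5-1=21; pred: 2+0-0=2
No extinction within 15 steps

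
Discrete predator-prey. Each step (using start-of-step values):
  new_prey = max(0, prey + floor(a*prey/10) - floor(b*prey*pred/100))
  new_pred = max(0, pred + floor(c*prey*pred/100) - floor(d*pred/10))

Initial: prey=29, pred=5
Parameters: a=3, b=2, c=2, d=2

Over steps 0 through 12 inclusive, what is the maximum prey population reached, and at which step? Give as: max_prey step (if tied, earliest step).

Answer: 46 3

Derivation:
Step 1: prey: 29+8-2=35; pred: 5+2-1=6
Step 2: prey: 35+10-4=41; pred: 6+4-1=9
Step 3: prey: 41+12-7=46; pred: 9+7-1=15
Step 4: prey: 46+13-13=46; pred: 15+13-3=25
Step 5: prey: 46+13-23=36; pred: 25+23-5=43
Step 6: prey: 36+10-30=16; pred: 43+30-8=65
Step 7: prey: 16+4-20=0; pred: 65+20-13=72
Step 8: prey: 0+0-0=0; pred: 72+0-14=58
Step 9: prey: 0+0-0=0; pred: 58+0-11=47
Step 10: prey: 0+0-0=0; pred: 47+0-9=38
Step 11: prey: 0+0-0=0; pred: 38+0-7=31
Step 12: prey: 0+0-0=0; pred: 31+0-6=25
Max prey = 46 at step 3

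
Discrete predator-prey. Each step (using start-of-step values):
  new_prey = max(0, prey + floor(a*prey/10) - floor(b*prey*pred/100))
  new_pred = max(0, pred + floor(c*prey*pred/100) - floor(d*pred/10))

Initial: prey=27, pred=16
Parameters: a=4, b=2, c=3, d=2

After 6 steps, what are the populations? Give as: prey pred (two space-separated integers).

Step 1: prey: 27+10-8=29; pred: 16+12-3=25
Step 2: prey: 29+11-14=26; pred: 25+21-5=41
Step 3: prey: 26+10-21=15; pred: 41+31-8=64
Step 4: prey: 15+6-19=2; pred: 64+28-12=80
Step 5: prey: 2+0-3=0; pred: 80+4-16=68
Step 6: prey: 0+0-0=0; pred: 68+0-13=55

Answer: 0 55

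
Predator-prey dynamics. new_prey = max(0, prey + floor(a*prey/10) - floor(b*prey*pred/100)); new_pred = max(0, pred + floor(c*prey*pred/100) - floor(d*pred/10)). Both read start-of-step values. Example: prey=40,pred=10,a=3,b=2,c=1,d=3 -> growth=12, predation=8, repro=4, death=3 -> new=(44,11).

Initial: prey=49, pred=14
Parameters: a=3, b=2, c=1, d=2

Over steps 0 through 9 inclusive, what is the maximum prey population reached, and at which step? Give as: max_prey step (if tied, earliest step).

Step 1: prey: 49+14-13=50; pred: 14+6-2=18
Step 2: prey: 50+15-18=47; pred: 18+9-3=24
Step 3: prey: 47+14-22=39; pred: 24+11-4=31
Step 4: prey: 39+11-24=26; pred: 31+12-6=37
Step 5: prey: 26+7-19=14; pred: 37+9-7=39
Step 6: prey: 14+4-10=8; pred: 39+5-7=37
Step 7: prey: 8+2-5=5; pred: 37+2-7=32
Step 8: prey: 5+1-3=3; pred: 32+1-6=27
Step 9: prey: 3+0-1=2; pred: 27+0-5=22
Max prey = 50 at step 1

Answer: 50 1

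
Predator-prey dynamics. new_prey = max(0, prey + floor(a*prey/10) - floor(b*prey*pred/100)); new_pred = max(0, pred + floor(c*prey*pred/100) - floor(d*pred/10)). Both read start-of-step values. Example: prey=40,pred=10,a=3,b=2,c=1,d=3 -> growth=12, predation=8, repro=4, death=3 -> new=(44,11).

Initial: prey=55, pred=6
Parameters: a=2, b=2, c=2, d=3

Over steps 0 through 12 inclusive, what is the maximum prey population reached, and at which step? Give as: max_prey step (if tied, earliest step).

Answer: 60 1

Derivation:
Step 1: prey: 55+11-6=60; pred: 6+6-1=11
Step 2: prey: 60+12-13=59; pred: 11+13-3=21
Step 3: prey: 59+11-24=46; pred: 21+24-6=39
Step 4: prey: 46+9-35=20; pred: 39+35-11=63
Step 5: prey: 20+4-25=0; pred: 63+25-18=70
Step 6: prey: 0+0-0=0; pred: 70+0-21=49
Step 7: prey: 0+0-0=0; pred: 49+0-14=35
Step 8: prey: 0+0-0=0; pred: 35+0-10=25
Step 9: prey: 0+0-0=0; pred: 25+0-7=18
Step 10: prey: 0+0-0=0; pred: 18+0-5=13
Step 11: prey: 0+0-0=0; pred: 13+0-3=10
Step 12: prey: 0+0-0=0; pred: 10+0-3=7
Max prey = 60 at step 1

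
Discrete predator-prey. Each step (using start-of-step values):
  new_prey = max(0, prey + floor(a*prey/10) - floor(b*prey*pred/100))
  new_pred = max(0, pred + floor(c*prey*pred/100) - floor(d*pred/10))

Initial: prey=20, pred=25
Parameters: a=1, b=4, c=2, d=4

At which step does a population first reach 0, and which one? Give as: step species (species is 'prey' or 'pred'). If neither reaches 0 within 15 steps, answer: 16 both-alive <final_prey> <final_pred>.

Answer: 2 prey

Derivation:
Step 1: prey: 20+2-20=2; pred: 25+10-10=25
Step 2: prey: 2+0-2=0; pred: 25+1-10=16
First extinction: prey at step 2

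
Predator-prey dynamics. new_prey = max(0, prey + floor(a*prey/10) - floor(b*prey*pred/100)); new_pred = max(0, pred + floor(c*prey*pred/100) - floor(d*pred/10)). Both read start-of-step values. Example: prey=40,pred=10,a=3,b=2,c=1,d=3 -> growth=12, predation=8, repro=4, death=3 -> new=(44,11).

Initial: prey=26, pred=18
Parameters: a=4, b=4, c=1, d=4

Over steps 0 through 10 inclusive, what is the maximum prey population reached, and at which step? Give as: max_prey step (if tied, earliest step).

Answer: 70 10

Derivation:
Step 1: prey: 26+10-18=18; pred: 18+4-7=15
Step 2: prey: 18+7-10=15; pred: 15+2-6=11
Step 3: prey: 15+6-6=15; pred: 11+1-4=8
Step 4: prey: 15+6-4=17; pred: 8+1-3=6
Step 5: prey: 17+6-4=19; pred: 6+1-2=5
Step 6: prey: 19+7-3=23; pred: 5+0-2=3
Step 7: prey: 23+9-2=30; pred: 3+0-1=2
Step 8: prey: 30+12-2=40; pred: 2+0-0=2
Step 9: prey: 40+16-3=53; pred: 2+0-0=2
Step 10: prey: 53+21-4=70; pred: 2+1-0=3
Max prey = 70 at step 10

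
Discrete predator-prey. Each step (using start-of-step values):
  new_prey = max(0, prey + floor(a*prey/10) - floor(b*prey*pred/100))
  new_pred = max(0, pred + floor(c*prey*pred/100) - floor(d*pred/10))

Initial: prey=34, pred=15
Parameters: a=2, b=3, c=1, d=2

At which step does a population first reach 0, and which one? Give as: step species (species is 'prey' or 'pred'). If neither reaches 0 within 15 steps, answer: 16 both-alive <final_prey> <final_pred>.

Answer: 16 both-alive 3 4

Derivation:
Step 1: prey: 34+6-15=25; pred: 15+5-3=17
Step 2: prey: 25+5-12=18; pred: 17+4-3=18
Step 3: prey: 18+3-9=12; pred: 18+3-3=18
Step 4: prey: 12+2-6=8; pred: 18+2-3=17
Step 5: prey: 8+1-4=5; pred: 17+1-3=15
Step 6: prey: 5+1-2=4; pred: 15+0-3=12
Step 7: prey: 4+0-1=3; pred: 12+0-2=10
Step 8: prey: 3+0-0=3; pred: 10+0-2=8
Step 9: prey: 3+0-0=3; pred: 8+0-1=7
Step 10: prey: 3+0-0=3; pred: 7+0-1=6
Step 11: prey: 3+0-0=3; pred: 6+0-1=5
Step 12: prey: 3+0-0=3; pred: 5+0-1=4
Step 13: prey: 3+0-0=3; pred: 4+0-0=4
Steps 14-15: state stable at prey=3, pred=4 (no change)
No extinction within 15 steps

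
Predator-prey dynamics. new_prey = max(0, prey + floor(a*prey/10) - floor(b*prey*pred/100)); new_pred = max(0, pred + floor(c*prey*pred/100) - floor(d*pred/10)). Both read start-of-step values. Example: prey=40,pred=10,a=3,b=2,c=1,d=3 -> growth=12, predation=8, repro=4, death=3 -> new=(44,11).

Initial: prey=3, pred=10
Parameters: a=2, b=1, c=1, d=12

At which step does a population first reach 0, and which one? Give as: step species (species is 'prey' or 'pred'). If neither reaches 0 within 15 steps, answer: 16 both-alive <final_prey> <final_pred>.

Answer: 1 pred

Derivation:
Step 1: prey: 3+0-0=3; pred: 10+0-12=0
First extinction: pred at step 1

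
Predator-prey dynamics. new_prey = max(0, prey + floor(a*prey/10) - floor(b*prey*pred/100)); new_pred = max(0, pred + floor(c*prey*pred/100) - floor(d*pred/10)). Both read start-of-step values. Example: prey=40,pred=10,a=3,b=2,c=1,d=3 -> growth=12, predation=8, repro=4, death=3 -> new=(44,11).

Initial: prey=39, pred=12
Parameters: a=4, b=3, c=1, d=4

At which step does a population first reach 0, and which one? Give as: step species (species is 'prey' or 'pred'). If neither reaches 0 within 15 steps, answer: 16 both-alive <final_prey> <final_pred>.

Step 1: prey: 39+15-14=40; pred: 12+4-4=12
Step 2: prey: 40+16-14=42; pred: 12+4-4=12
Step 3: prey: 42+16-15=43; pred: 12+5-4=13
Step 4: prey: 43+17-16=44; pred: 13+5-5=13
Step 5: prey: 44+17-17=44; pred: 13+5-5=13
Steps 6-15: state stable at prey=44, pred=13 (no change)
No extinction within 15 steps

Answer: 16 both-alive 44 13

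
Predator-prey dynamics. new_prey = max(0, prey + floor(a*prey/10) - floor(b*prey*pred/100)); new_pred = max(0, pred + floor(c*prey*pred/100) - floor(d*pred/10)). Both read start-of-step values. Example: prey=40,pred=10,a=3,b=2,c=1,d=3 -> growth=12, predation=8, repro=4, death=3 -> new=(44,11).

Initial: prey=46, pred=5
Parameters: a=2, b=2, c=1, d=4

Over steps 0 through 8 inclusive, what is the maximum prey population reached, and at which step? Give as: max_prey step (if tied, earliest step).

Answer: 76 6

Derivation:
Step 1: prey: 46+9-4=51; pred: 5+2-2=5
Step 2: prey: 51+10-5=56; pred: 5+2-2=5
Step 3: prey: 56+11-5=62; pred: 5+2-2=5
Step 4: prey: 62+12-6=68; pred: 5+3-2=6
Step 5: prey: 68+13-8=73; pred: 6+4-2=8
Step 6: prey: 73+14-11=76; pred: 8+5-3=10
Step 7: prey: 76+15-15=76; pred: 10+7-4=13
Step 8: prey: 76+15-19=72; pred: 13+9-5=17
Max prey = 76 at step 6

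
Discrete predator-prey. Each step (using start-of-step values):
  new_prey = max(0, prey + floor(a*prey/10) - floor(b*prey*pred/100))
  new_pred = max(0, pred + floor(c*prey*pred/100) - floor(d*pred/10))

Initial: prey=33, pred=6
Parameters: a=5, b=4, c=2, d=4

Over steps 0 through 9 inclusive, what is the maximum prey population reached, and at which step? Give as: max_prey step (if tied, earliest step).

Answer: 58 3

Derivation:
Step 1: prey: 33+16-7=42; pred: 6+3-2=7
Step 2: prey: 42+21-11=52; pred: 7+5-2=10
Step 3: prey: 52+26-20=58; pred: 10+10-4=16
Step 4: prey: 58+29-37=50; pred: 16+18-6=28
Step 5: prey: 50+25-56=19; pred: 28+28-11=45
Step 6: prey: 19+9-34=0; pred: 45+17-18=44
Step 7: prey: 0+0-0=0; pred: 44+0-17=27
Step 8: prey: 0+0-0=0; pred: 27+0-10=17
Step 9: prey: 0+0-0=0; pred: 17+0-6=11
Max prey = 58 at step 3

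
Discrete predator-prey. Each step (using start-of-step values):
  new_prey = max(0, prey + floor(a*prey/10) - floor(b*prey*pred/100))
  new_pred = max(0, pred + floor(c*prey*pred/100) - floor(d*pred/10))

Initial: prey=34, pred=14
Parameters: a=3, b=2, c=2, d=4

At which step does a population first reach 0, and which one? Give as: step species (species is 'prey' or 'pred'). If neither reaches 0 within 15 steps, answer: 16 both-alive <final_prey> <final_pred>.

Answer: 16 both-alive 14 2

Derivation:
Step 1: prey: 34+10-9=35; pred: 14+9-5=18
Step 2: prey: 35+10-12=33; pred: 18+12-7=23
Step 3: prey: 33+9-15=27; pred: 23+15-9=29
Step 4: prey: 27+8-15=20; pred: 29+15-11=33
Step 5: prey: 20+6-13=13; pred: 33+13-13=33
Step 6: prey: 13+3-8=8; pred: 33+8-13=28
Step 7: prey: 8+2-4=6; pred: 28+4-11=21
Step 8: prey: 6+1-2=5; pred: 21+2-8=15
Step 9: prey: 5+1-1=5; pred: 15+1-6=10
Step 10: prey: 5+1-1=5; pred: 10+1-4=7
Step 11: prey: 5+1-0=6; pred: 7+0-2=5
Step 12: prey: 6+1-0=7; pred: 5+0-2=3
Step 13: prey: 7+2-0=9; pred: 3+0-1=2
Step 14: prey: 9+2-0=11; pred: 2+0-0=2
Step 15: prey: 11+3-0=14; pred: 2+0-0=2
No extinction within 15 steps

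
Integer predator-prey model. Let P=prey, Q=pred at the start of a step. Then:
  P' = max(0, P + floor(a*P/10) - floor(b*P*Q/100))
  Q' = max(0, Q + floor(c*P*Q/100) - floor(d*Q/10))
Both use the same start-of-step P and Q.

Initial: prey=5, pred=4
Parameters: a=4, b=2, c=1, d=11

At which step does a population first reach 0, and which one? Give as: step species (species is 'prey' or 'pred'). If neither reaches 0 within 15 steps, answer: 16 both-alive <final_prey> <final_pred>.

Answer: 1 pred

Derivation:
Step 1: prey: 5+2-0=7; pred: 4+0-4=0
First extinction: pred at step 1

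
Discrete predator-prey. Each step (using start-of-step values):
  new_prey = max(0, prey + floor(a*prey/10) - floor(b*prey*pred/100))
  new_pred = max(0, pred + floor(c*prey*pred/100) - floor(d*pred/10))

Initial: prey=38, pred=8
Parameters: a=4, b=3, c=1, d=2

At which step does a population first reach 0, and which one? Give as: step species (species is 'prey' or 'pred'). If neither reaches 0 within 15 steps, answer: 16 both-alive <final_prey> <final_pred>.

Step 1: prey: 38+15-9=44; pred: 8+3-1=10
Step 2: prey: 44+17-13=48; pred: 10+4-2=12
Step 3: prey: 48+19-17=50; pred: 12+5-2=15
Step 4: prey: 50+20-22=48; pred: 15+7-3=19
Step 5: prey: 48+19-27=40; pred: 19+9-3=25
Step 6: prey: 40+16-30=26; pred: 25+10-5=30
Step 7: prey: 26+10-23=13; pred: 30+7-6=31
Step 8: prey: 13+5-12=6; pred: 31+4-6=29
Step 9: prey: 6+2-5=3; pred: 29+1-5=25
Step 10: prey: 3+1-2=2; pred: 25+0-5=20
Step 11: prey: 2+0-1=1; pred: 20+0-4=16
Step 12: prey: 1+0-0=1; pred: 16+0-3=13
Step 13: prey: 1+0-0=1; pred: 13+0-2=11
Step 14: prey: 1+0-0=1; pred: 11+0-2=9
Step 15: prey: 1+0-0=1; pred: 9+0-1=8
No extinction within 15 steps

Answer: 16 both-alive 1 8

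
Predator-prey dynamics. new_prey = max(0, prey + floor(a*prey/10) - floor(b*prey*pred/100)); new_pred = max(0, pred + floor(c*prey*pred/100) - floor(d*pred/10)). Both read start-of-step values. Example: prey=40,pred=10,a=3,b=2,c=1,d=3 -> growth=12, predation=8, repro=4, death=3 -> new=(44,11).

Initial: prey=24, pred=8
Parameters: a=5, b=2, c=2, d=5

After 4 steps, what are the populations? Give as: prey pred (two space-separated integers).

Answer: 77 19

Derivation:
Step 1: prey: 24+12-3=33; pred: 8+3-4=7
Step 2: prey: 33+16-4=45; pred: 7+4-3=8
Step 3: prey: 45+22-7=60; pred: 8+7-4=11
Step 4: prey: 60+30-13=77; pred: 11+13-5=19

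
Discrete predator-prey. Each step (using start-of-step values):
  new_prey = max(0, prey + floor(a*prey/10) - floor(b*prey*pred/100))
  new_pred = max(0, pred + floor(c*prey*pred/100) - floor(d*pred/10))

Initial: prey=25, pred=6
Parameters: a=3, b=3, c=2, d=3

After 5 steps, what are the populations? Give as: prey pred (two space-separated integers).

Answer: 22 21

Derivation:
Step 1: prey: 25+7-4=28; pred: 6+3-1=8
Step 2: prey: 28+8-6=30; pred: 8+4-2=10
Step 3: prey: 30+9-9=30; pred: 10+6-3=13
Step 4: prey: 30+9-11=28; pred: 13+7-3=17
Step 5: prey: 28+8-14=22; pred: 17+9-5=21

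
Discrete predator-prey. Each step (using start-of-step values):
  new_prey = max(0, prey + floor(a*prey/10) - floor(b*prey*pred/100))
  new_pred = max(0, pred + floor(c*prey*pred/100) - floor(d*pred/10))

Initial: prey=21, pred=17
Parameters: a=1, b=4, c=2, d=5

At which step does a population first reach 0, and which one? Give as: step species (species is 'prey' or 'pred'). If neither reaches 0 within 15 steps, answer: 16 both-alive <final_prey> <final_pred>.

Step 1: prey: 21+2-14=9; pred: 17+7-8=16
Step 2: prey: 9+0-5=4; pred: 16+2-8=10
Step 3: prey: 4+0-1=3; pred: 10+0-5=5
Step 4: prey: 3+0-0=3; pred: 5+0-2=3
Step 5: prey: 3+0-0=3; pred: 3+0-1=2
Step 6: prey: 3+0-0=3; pred: 2+0-1=1
Step 7: prey: 3+0-0=3; pred: 1+0-0=1
Steps 8-15: state stable at prey=3, pred=1 (no change)
No extinction within 15 steps

Answer: 16 both-alive 3 1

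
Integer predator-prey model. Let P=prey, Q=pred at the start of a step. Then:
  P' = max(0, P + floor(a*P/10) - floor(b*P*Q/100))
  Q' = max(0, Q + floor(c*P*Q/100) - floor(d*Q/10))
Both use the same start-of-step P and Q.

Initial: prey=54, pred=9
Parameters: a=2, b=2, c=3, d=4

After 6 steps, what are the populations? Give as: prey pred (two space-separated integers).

Answer: 0 31

Derivation:
Step 1: prey: 54+10-9=55; pred: 9+14-3=20
Step 2: prey: 55+11-22=44; pred: 20+33-8=45
Step 3: prey: 44+8-39=13; pred: 45+59-18=86
Step 4: prey: 13+2-22=0; pred: 86+33-34=85
Step 5: prey: 0+0-0=0; pred: 85+0-34=51
Step 6: prey: 0+0-0=0; pred: 51+0-20=31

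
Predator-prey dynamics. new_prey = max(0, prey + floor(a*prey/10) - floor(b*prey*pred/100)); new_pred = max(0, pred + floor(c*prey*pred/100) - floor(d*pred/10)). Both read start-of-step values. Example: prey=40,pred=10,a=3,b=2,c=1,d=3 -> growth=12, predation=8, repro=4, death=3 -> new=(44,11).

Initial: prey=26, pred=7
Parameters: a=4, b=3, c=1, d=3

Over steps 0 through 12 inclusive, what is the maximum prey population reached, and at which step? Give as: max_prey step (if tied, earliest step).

Answer: 72 6

Derivation:
Step 1: prey: 26+10-5=31; pred: 7+1-2=6
Step 2: prey: 31+12-5=38; pred: 6+1-1=6
Step 3: prey: 38+15-6=47; pred: 6+2-1=7
Step 4: prey: 47+18-9=56; pred: 7+3-2=8
Step 5: prey: 56+22-13=65; pred: 8+4-2=10
Step 6: prey: 65+26-19=72; pred: 10+6-3=13
Step 7: prey: 72+28-28=72; pred: 13+9-3=19
Step 8: prey: 72+28-41=59; pred: 19+13-5=27
Step 9: prey: 59+23-47=35; pred: 27+15-8=34
Step 10: prey: 35+14-35=14; pred: 34+11-10=35
Step 11: prey: 14+5-14=5; pred: 35+4-10=29
Step 12: prey: 5+2-4=3; pred: 29+1-8=22
Max prey = 72 at step 6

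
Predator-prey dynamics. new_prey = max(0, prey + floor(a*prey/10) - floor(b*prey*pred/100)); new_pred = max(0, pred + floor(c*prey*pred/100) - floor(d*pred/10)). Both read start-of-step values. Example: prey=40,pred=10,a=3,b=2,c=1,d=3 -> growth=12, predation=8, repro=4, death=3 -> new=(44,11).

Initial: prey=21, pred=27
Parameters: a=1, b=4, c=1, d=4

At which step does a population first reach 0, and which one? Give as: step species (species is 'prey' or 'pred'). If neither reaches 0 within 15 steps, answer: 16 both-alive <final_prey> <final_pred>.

Step 1: prey: 21+2-22=1; pred: 27+5-10=22
Step 2: prey: 1+0-0=1; pred: 22+0-8=14
Step 3: prey: 1+0-0=1; pred: 14+0-5=9
Step 4: prey: 1+0-0=1; pred: 9+0-3=6
Step 5: prey: 1+0-0=1; pred: 6+0-2=4
Step 6: prey: 1+0-0=1; pred: 4+0-1=3
Step 7: prey: 1+0-0=1; pred: 3+0-1=2
Step 8: prey: 1+0-0=1; pred: 2+0-0=2
Steps 9-15: state stable at prey=1, pred=2 (no change)
No extinction within 15 steps

Answer: 16 both-alive 1 2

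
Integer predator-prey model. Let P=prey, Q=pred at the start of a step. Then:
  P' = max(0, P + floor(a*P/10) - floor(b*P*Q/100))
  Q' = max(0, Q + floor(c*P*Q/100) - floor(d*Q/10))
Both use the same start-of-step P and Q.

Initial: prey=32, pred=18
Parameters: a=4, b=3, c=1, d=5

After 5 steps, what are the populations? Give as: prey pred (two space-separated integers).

Answer: 41 5

Derivation:
Step 1: prey: 32+12-17=27; pred: 18+5-9=14
Step 2: prey: 27+10-11=26; pred: 14+3-7=10
Step 3: prey: 26+10-7=29; pred: 10+2-5=7
Step 4: prey: 29+11-6=34; pred: 7+2-3=6
Step 5: prey: 34+13-6=41; pred: 6+2-3=5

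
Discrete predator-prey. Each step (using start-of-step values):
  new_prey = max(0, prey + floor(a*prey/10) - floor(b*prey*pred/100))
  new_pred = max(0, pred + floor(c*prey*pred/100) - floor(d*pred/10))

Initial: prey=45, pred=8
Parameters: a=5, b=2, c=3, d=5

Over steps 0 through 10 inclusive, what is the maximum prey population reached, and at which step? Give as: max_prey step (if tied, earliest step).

Answer: 74 2

Derivation:
Step 1: prey: 45+22-7=60; pred: 8+10-4=14
Step 2: prey: 60+30-16=74; pred: 14+25-7=32
Step 3: prey: 74+37-47=64; pred: 32+71-16=87
Step 4: prey: 64+32-111=0; pred: 87+167-43=211
Step 5: prey: 0+0-0=0; pred: 211+0-105=106
Step 6: prey: 0+0-0=0; pred: 106+0-53=53
Step 7: prey: 0+0-0=0; pred: 53+0-26=27
Step 8: prey: 0+0-0=0; pred: 27+0-13=14
Step 9: prey: 0+0-0=0; pred: 14+0-7=7
Step 10: prey: 0+0-0=0; pred: 7+0-3=4
Max prey = 74 at step 2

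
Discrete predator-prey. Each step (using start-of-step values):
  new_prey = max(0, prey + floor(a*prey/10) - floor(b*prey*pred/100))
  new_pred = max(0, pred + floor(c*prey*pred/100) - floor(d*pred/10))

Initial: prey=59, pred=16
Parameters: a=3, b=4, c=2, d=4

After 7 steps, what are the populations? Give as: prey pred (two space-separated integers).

Step 1: prey: 59+17-37=39; pred: 16+18-6=28
Step 2: prey: 39+11-43=7; pred: 28+21-11=38
Step 3: prey: 7+2-10=0; pred: 38+5-15=28
Step 4: prey: 0+0-0=0; pred: 28+0-11=17
Step 5: prey: 0+0-0=0; pred: 17+0-6=11
Step 6: prey: 0+0-0=0; pred: 11+0-4=7
Step 7: prey: 0+0-0=0; pred: 7+0-2=5

Answer: 0 5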